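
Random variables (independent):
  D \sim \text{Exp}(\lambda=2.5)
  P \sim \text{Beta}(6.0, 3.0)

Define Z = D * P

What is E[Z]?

For independent RVs: E[XY] = E[X]*E[Y]
E[D] = 0.4
E[P] = 0.66666667
E[Z] = 0.4 * 0.66666667 = 0.26666667

0.26666667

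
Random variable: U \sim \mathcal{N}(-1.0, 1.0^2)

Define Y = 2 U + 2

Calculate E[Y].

For Y = 2U + 2:
E[Y] = 2 * E[U] + 2
E[U] = -1.0 = -1
E[Y] = 2 * (-1) + 2 = 0

0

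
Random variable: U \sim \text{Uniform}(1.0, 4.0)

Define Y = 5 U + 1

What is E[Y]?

For Y = 5U + 1:
E[Y] = 5 * E[U] + 1
E[U] = (1 + 4)/2 = 2.5
E[Y] = 5 * 2.5 + 1 = 13.5

13.5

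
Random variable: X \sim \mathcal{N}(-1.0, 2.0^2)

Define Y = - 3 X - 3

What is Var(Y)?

For Y = aX + b: Var(Y) = a² * Var(X)
Var(X) = 2.0^2 = 4
Var(Y) = (-3)² * 4 = 9 * 4 = 36

36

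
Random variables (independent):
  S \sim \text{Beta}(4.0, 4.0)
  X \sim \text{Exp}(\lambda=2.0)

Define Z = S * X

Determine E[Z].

For independent RVs: E[XY] = E[X]*E[Y]
E[S] = 0.5
E[X] = 0.5
E[Z] = 0.5 * 0.5 = 0.25

0.25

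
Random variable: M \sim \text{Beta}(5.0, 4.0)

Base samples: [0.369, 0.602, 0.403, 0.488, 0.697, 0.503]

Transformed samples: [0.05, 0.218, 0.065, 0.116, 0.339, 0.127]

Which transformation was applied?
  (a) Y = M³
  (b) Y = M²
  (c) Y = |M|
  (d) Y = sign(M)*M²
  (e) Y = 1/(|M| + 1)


Checking option (a) Y = M³:
  M = 0.369 -> Y = 0.05 ✓
  M = 0.602 -> Y = 0.218 ✓
  M = 0.403 -> Y = 0.065 ✓
All samples match this transformation.

(a) M³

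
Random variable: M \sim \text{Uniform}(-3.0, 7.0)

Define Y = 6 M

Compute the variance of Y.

For Y = aM + b: Var(Y) = a² * Var(M)
Var(M) = (7 + 3)^2/12 = 8.3333333
Var(Y) = 6² * 8.3333333 = 36 * 8.3333333 = 300

300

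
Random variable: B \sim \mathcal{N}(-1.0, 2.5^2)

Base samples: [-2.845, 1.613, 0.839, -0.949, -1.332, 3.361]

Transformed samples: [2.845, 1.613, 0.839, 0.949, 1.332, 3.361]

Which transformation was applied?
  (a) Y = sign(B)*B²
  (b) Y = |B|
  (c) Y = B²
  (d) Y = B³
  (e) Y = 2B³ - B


Checking option (b) Y = |B|:
  B = -2.845 -> Y = 2.845 ✓
  B = 1.613 -> Y = 1.613 ✓
  B = 0.839 -> Y = 0.839 ✓
All samples match this transformation.

(b) |B|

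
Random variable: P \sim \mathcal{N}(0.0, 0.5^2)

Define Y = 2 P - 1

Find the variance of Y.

For Y = aP + b: Var(Y) = a² * Var(P)
Var(P) = 0.5^2 = 0.25
Var(Y) = 2² * 0.25 = 4 * 0.25 = 1

1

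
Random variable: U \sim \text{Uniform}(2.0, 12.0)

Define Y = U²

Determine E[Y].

E[U²] = Var(U) + (E[U])² = 8.3333333 + 49 = 57.333333

57.333333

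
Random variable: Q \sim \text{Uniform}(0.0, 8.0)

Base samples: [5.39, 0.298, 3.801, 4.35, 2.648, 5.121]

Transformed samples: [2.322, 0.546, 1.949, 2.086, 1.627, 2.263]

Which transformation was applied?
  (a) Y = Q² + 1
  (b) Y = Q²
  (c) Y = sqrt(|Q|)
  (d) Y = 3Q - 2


Checking option (c) Y = sqrt(|Q|):
  Q = 5.39 -> Y = 2.322 ✓
  Q = 0.298 -> Y = 0.546 ✓
  Q = 3.801 -> Y = 1.949 ✓
All samples match this transformation.

(c) sqrt(|Q|)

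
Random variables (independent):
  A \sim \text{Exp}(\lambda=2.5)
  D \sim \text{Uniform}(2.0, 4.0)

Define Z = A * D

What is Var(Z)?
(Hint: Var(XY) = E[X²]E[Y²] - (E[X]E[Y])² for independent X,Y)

Var(XY) = E[X²]E[Y²] - (E[X]E[Y])²
E[A] = 0.4, Var(A) = 0.16
E[D] = 3, Var(D) = 0.33333333
E[A²] = 0.16 + 0.4² = 0.32
E[D²] = 0.33333333 + 3² = 9.3333333
Var(Z) = 0.32*9.3333333 - (0.4*3)²
= 2.9866667 - 1.44 = 1.5466667

1.5466667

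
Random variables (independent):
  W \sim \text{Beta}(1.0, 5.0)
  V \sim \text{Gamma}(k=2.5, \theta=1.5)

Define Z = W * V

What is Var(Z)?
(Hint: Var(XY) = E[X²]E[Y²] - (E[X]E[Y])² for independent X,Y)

Var(XY) = E[X²]E[Y²] - (E[X]E[Y])²
E[W] = 0.16666667, Var(W) = 0.01984127
E[V] = 3.75, Var(V) = 5.625
E[W²] = 0.01984127 + 0.16666667² = 0.047619048
E[V²] = 5.625 + 3.75² = 19.6875
Var(Z) = 0.047619048*19.6875 - (0.16666667*3.75)²
= 0.9375 - 0.390625 = 0.546875

0.546875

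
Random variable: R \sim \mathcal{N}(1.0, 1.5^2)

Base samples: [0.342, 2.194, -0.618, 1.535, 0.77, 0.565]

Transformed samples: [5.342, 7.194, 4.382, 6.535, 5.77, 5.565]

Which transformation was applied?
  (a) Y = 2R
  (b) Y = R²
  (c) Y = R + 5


Checking option (c) Y = R + 5:
  R = 0.342 -> Y = 5.342 ✓
  R = 2.194 -> Y = 7.194 ✓
  R = -0.618 -> Y = 4.382 ✓
All samples match this transformation.

(c) R + 5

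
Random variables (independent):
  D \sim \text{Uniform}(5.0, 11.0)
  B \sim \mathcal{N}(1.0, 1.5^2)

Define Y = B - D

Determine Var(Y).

For independent RVs: Var(aX + bY) = a²Var(X) + b²Var(Y)
Var(D) = 3
Var(B) = 2.25
Var(Y) = (-1)²*3 + 1²*2.25
= 1*3 + 1*2.25 = 5.25

5.25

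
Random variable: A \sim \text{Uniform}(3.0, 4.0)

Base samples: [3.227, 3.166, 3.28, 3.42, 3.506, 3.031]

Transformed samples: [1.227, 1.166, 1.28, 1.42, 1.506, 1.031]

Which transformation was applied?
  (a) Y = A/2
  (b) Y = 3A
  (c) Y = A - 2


Checking option (c) Y = A - 2:
  A = 3.227 -> Y = 1.227 ✓
  A = 3.166 -> Y = 1.166 ✓
  A = 3.28 -> Y = 1.28 ✓
All samples match this transformation.

(c) A - 2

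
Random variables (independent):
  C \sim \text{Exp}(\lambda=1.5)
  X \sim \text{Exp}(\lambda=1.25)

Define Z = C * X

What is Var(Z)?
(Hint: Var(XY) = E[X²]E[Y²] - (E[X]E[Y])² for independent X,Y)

Var(XY) = E[X²]E[Y²] - (E[X]E[Y])²
E[C] = 0.66666667, Var(C) = 0.44444444
E[X] = 0.8, Var(X) = 0.64
E[C²] = 0.44444444 + 0.66666667² = 0.88888889
E[X²] = 0.64 + 0.8² = 1.28
Var(Z) = 0.88888889*1.28 - (0.66666667*0.8)²
= 1.1377778 - 0.28444444 = 0.85333333

0.85333333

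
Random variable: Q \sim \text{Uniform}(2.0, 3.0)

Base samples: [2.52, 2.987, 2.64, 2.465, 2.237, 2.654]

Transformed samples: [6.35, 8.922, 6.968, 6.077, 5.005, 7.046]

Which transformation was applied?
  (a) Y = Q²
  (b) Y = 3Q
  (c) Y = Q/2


Checking option (a) Y = Q²:
  Q = 2.52 -> Y = 6.35 ✓
  Q = 2.987 -> Y = 8.922 ✓
  Q = 2.64 -> Y = 6.968 ✓
All samples match this transformation.

(a) Q²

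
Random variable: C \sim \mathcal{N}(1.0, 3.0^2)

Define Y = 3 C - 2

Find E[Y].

For Y = 3C - 2:
E[Y] = 3 * E[C] - 2
E[C] = 1.0 = 1
E[Y] = 3 * 1 - 2 = 1

1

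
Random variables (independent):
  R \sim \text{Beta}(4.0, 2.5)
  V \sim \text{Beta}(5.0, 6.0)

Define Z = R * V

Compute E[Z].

For independent RVs: E[XY] = E[X]*E[Y]
E[R] = 0.61538462
E[V] = 0.45454545
E[Z] = 0.61538462 * 0.45454545 = 0.27972028

0.27972028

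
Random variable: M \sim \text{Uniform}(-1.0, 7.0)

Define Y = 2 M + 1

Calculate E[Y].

For Y = 2M + 1:
E[Y] = 2 * E[M] + 1
E[M] = (-1 + 7)/2 = 3
E[Y] = 2 * 3 + 1 = 7

7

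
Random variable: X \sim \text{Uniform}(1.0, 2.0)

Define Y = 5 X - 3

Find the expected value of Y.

For Y = 5X - 3:
E[Y] = 5 * E[X] - 3
E[X] = (1 + 2)/2 = 1.5
E[Y] = 5 * 1.5 - 3 = 4.5

4.5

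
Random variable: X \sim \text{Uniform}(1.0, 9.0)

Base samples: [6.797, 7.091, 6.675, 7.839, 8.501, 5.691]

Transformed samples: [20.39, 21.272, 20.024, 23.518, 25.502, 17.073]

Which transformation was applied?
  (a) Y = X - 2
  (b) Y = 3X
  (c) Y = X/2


Checking option (b) Y = 3X:
  X = 6.797 -> Y = 20.39 ✓
  X = 7.091 -> Y = 21.272 ✓
  X = 6.675 -> Y = 20.024 ✓
All samples match this transformation.

(b) 3X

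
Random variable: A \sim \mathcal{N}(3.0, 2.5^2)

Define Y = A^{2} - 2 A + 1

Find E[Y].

E[Y] = 1*E[A²] - 2*E[A] + 1
E[A] = 3
E[A²] = Var(A) + (E[A])² = 6.25 + 9 = 15.25
E[Y] = 1*15.25 - 2*3 + 1 = 10.25

10.25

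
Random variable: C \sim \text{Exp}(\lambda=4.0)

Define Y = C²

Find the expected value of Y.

Using E[X²] = Var(X) + (E[X])²:
E[C] = 0.25
Var(C) = 1/4.0^2 = 0.0625
E[C²] = 0.0625 + 0.25² = 0.0625 + 0.0625 = 0.125

0.125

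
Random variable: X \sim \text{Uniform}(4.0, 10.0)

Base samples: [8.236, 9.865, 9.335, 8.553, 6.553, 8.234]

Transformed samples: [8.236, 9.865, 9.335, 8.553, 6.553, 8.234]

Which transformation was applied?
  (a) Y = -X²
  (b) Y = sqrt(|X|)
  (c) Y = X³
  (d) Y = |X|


Checking option (d) Y = |X|:
  X = 8.236 -> Y = 8.236 ✓
  X = 9.865 -> Y = 9.865 ✓
  X = 9.335 -> Y = 9.335 ✓
All samples match this transformation.

(d) |X|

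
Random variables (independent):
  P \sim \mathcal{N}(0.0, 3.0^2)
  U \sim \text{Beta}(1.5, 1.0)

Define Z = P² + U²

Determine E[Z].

E[Z] = E[P²] + E[U²]
E[P²] = Var(P) + E[P]² = 9 + 0 = 9
E[U²] = Var(U) + E[U]² = 0.068571429 + 0.36 = 0.42857143
E[Z] = 9 + 0.42857143 = 9.4285714

9.4285714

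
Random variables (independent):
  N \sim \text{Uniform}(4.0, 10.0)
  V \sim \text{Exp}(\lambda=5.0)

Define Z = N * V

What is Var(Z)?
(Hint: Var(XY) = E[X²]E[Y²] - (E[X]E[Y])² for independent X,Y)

Var(XY) = E[X²]E[Y²] - (E[X]E[Y])²
E[N] = 7, Var(N) = 3
E[V] = 0.2, Var(V) = 0.04
E[N²] = 3 + 7² = 52
E[V²] = 0.04 + 0.2² = 0.08
Var(Z) = 52*0.08 - (7*0.2)²
= 4.16 - 1.96 = 2.2

2.2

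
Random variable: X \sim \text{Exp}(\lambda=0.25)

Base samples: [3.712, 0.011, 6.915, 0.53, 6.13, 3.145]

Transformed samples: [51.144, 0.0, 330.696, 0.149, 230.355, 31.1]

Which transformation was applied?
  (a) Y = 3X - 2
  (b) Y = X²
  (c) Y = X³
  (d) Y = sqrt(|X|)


Checking option (c) Y = X³:
  X = 3.712 -> Y = 51.144 ✓
  X = 0.011 -> Y = 0.0 ✓
  X = 6.915 -> Y = 330.696 ✓
All samples match this transformation.

(c) X³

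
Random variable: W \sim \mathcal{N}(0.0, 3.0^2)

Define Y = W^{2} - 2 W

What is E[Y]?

E[Y] = 1*E[W²] - 2*E[W]
E[W] = 0
E[W²] = Var(W) + (E[W])² = 9 + 0 = 9
E[Y] = 1*9 - 2*0 = 9

9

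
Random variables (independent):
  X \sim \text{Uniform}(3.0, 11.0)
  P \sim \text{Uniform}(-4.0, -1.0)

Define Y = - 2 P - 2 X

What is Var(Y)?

For independent RVs: Var(aX + bY) = a²Var(X) + b²Var(Y)
Var(X) = 5.3333333
Var(P) = 0.75
Var(Y) = (-2)²*5.3333333 + (-2)²*0.75
= 4*5.3333333 + 4*0.75 = 24.333333

24.333333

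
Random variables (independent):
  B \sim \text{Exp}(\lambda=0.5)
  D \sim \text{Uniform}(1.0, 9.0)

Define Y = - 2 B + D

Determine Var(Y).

For independent RVs: Var(aX + bY) = a²Var(X) + b²Var(Y)
Var(B) = 4
Var(D) = 5.3333333
Var(Y) = (-2)²*4 + 1²*5.3333333
= 4*4 + 1*5.3333333 = 21.333333

21.333333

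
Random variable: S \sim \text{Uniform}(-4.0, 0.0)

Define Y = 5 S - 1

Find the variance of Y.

For Y = aS + b: Var(Y) = a² * Var(S)
Var(S) = (0 + 4)^2/12 = 1.3333333
Var(Y) = 5² * 1.3333333 = 25 * 1.3333333 = 33.333333

33.333333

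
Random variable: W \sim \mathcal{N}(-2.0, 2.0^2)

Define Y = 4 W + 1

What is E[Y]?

For Y = 4W + 1:
E[Y] = 4 * E[W] + 1
E[W] = -2.0 = -2
E[Y] = 4 * (-2) + 1 = -7

-7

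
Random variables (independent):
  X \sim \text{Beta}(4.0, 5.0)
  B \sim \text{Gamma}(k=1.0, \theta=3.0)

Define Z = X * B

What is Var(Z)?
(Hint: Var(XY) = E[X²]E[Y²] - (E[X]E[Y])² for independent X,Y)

Var(XY) = E[X²]E[Y²] - (E[X]E[Y])²
E[X] = 0.44444444, Var(X) = 0.024691358
E[B] = 3, Var(B) = 9
E[X²] = 0.024691358 + 0.44444444² = 0.22222222
E[B²] = 9 + 3² = 18
Var(Z) = 0.22222222*18 - (0.44444444*3)²
= 4 - 1.7777778 = 2.2222222

2.2222222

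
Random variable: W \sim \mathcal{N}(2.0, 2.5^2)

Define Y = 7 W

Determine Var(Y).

For Y = aW + b: Var(Y) = a² * Var(W)
Var(W) = 2.5^2 = 6.25
Var(Y) = 7² * 6.25 = 49 * 6.25 = 306.25

306.25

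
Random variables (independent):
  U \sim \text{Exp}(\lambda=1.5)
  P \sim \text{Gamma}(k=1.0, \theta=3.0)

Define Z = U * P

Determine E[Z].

For independent RVs: E[XY] = E[X]*E[Y]
E[U] = 0.66666667
E[P] = 3
E[Z] = 0.66666667 * 3 = 2

2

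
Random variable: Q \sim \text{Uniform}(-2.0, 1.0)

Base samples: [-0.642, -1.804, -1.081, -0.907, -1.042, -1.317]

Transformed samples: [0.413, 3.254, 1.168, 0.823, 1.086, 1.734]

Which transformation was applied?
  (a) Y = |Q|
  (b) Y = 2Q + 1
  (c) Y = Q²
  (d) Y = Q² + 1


Checking option (c) Y = Q²:
  Q = -0.642 -> Y = 0.413 ✓
  Q = -1.804 -> Y = 3.254 ✓
  Q = -1.081 -> Y = 1.168 ✓
All samples match this transformation.

(c) Q²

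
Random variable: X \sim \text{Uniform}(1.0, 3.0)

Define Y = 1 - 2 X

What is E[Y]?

For Y = -2X + 1:
E[Y] = -2 * E[X] + 1
E[X] = (1 + 3)/2 = 2
E[Y] = -2 * 2 + 1 = -3

-3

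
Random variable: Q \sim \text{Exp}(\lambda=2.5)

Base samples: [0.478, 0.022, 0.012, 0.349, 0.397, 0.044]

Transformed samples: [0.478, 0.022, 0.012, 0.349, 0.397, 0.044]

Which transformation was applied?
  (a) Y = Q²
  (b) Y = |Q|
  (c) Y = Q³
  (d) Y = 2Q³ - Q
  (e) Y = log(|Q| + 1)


Checking option (b) Y = |Q|:
  Q = 0.478 -> Y = 0.478 ✓
  Q = 0.022 -> Y = 0.022 ✓
  Q = 0.012 -> Y = 0.012 ✓
All samples match this transformation.

(b) |Q|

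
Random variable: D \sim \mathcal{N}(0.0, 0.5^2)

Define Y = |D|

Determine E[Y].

For X ~ N(0, 0.5²), E[|X|] = sigma * sqrt(2/pi)
= 0.5 * sqrt(2/pi) = 0.39894228

0.39894228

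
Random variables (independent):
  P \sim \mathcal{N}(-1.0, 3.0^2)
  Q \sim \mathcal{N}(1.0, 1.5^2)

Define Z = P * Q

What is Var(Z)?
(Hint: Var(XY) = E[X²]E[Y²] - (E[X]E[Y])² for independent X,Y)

Var(XY) = E[X²]E[Y²] - (E[X]E[Y])²
E[P] = -1, Var(P) = 9
E[Q] = 1, Var(Q) = 2.25
E[P²] = 9 + (-1)² = 10
E[Q²] = 2.25 + 1² = 3.25
Var(Z) = 10*3.25 - (-1*1)²
= 32.5 - 1 = 31.5

31.5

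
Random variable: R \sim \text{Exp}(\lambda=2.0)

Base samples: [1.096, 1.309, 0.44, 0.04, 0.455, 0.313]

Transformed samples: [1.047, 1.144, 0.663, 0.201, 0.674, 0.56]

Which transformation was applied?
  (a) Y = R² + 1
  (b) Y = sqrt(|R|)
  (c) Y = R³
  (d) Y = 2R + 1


Checking option (b) Y = sqrt(|R|):
  R = 1.096 -> Y = 1.047 ✓
  R = 1.309 -> Y = 1.144 ✓
  R = 0.44 -> Y = 0.663 ✓
All samples match this transformation.

(b) sqrt(|R|)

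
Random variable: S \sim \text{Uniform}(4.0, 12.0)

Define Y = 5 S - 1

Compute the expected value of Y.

For Y = 5S - 1:
E[Y] = 5 * E[S] - 1
E[S] = (4 + 12)/2 = 8
E[Y] = 5 * 8 - 1 = 39

39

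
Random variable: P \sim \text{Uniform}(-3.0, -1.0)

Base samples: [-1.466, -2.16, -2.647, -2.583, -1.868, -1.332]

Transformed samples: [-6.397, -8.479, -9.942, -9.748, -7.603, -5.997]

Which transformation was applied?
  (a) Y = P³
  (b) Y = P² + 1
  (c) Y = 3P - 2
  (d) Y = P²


Checking option (c) Y = 3P - 2:
  P = -1.466 -> Y = -6.397 ✓
  P = -2.16 -> Y = -8.479 ✓
  P = -2.647 -> Y = -9.942 ✓
All samples match this transformation.

(c) 3P - 2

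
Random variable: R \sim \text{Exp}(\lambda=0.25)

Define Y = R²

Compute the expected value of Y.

E[R²] = Var(R) + (E[R])² = 16 + 16 = 32

32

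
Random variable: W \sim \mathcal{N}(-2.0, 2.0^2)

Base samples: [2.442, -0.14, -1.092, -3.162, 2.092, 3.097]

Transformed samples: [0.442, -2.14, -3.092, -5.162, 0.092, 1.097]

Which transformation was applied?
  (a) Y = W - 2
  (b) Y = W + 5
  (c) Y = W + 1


Checking option (a) Y = W - 2:
  W = 2.442 -> Y = 0.442 ✓
  W = -0.14 -> Y = -2.14 ✓
  W = -1.092 -> Y = -3.092 ✓
All samples match this transformation.

(a) W - 2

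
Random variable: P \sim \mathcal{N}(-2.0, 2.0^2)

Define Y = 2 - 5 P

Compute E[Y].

For Y = -5P + 2:
E[Y] = -5 * E[P] + 2
E[P] = -2.0 = -2
E[Y] = -5 * (-2) + 2 = 12

12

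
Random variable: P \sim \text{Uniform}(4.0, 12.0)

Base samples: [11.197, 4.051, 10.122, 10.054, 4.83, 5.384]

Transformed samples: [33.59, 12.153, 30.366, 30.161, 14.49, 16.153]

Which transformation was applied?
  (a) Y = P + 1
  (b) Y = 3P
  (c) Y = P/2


Checking option (b) Y = 3P:
  P = 11.197 -> Y = 33.59 ✓
  P = 4.051 -> Y = 12.153 ✓
  P = 10.122 -> Y = 30.366 ✓
All samples match this transformation.

(b) 3P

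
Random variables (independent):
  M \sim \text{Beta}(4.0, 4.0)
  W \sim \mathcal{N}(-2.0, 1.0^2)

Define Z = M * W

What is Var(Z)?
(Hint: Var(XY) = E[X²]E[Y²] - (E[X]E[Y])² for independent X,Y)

Var(XY) = E[X²]E[Y²] - (E[X]E[Y])²
E[M] = 0.5, Var(M) = 0.027777778
E[W] = -2, Var(W) = 1
E[M²] = 0.027777778 + 0.5² = 0.27777778
E[W²] = 1 + (-2)² = 5
Var(Z) = 0.27777778*5 - (0.5*(-2))²
= 1.3888889 - 1 = 0.38888889

0.38888889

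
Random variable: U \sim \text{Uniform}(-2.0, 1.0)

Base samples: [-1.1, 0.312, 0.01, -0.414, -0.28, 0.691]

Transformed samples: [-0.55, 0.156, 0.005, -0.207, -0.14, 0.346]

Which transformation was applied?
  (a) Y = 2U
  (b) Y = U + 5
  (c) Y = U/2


Checking option (c) Y = U/2:
  U = -1.1 -> Y = -0.55 ✓
  U = 0.312 -> Y = 0.156 ✓
  U = 0.01 -> Y = 0.005 ✓
All samples match this transformation.

(c) U/2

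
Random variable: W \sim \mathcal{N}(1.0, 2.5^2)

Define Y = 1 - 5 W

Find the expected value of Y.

For Y = -5W + 1:
E[Y] = -5 * E[W] + 1
E[W] = 1.0 = 1
E[Y] = -5 * 1 + 1 = -4

-4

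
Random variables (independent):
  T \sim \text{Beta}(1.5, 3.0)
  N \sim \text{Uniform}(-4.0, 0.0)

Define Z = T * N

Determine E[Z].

For independent RVs: E[XY] = E[X]*E[Y]
E[T] = 0.33333333
E[N] = -2
E[Z] = 0.33333333 * (-2) = -0.66666667

-0.66666667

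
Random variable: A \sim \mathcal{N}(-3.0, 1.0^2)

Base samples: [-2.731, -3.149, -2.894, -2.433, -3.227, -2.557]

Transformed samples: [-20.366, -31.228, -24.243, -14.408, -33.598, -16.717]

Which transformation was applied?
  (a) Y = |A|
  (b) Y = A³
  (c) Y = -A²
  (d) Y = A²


Checking option (b) Y = A³:
  A = -2.731 -> Y = -20.366 ✓
  A = -3.149 -> Y = -31.228 ✓
  A = -2.894 -> Y = -24.243 ✓
All samples match this transformation.

(b) A³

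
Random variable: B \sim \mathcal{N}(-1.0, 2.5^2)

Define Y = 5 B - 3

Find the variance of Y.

For Y = aB + b: Var(Y) = a² * Var(B)
Var(B) = 2.5^2 = 6.25
Var(Y) = 5² * 6.25 = 25 * 6.25 = 156.25

156.25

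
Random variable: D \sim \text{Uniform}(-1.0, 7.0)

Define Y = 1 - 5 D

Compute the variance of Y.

For Y = aD + b: Var(Y) = a² * Var(D)
Var(D) = (7 + 1)^2/12 = 5.3333333
Var(Y) = (-5)² * 5.3333333 = 25 * 5.3333333 = 133.33333

133.33333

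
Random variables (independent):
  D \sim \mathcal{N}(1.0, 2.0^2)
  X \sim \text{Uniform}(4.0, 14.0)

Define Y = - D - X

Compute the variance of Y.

For independent RVs: Var(aX + bY) = a²Var(X) + b²Var(Y)
Var(D) = 4
Var(X) = 8.3333333
Var(Y) = (-1)²*4 + (-1)²*8.3333333
= 1*4 + 1*8.3333333 = 12.333333

12.333333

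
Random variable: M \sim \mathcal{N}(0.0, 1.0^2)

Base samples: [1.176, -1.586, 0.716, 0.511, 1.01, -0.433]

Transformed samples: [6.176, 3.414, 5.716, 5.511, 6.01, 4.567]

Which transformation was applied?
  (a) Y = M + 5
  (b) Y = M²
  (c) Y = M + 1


Checking option (a) Y = M + 5:
  M = 1.176 -> Y = 6.176 ✓
  M = -1.586 -> Y = 3.414 ✓
  M = 0.716 -> Y = 5.716 ✓
All samples match this transformation.

(a) M + 5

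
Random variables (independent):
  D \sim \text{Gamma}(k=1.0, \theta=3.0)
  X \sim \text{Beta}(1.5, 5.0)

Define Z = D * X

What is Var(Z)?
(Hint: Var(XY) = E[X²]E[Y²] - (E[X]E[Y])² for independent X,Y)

Var(XY) = E[X²]E[Y²] - (E[X]E[Y])²
E[D] = 3, Var(D) = 9
E[X] = 0.23076923, Var(X) = 0.023668639
E[D²] = 9 + 3² = 18
E[X²] = 0.023668639 + 0.23076923² = 0.076923077
Var(Z) = 18*0.076923077 - (3*0.23076923)²
= 1.3846154 - 0.47928994 = 0.90532544

0.90532544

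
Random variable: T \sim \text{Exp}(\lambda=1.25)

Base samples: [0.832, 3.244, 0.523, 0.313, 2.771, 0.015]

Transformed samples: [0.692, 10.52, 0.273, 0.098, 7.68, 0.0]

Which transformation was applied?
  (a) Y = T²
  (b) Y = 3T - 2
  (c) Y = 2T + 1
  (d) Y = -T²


Checking option (a) Y = T²:
  T = 0.832 -> Y = 0.692 ✓
  T = 3.244 -> Y = 10.52 ✓
  T = 0.523 -> Y = 0.273 ✓
All samples match this transformation.

(a) T²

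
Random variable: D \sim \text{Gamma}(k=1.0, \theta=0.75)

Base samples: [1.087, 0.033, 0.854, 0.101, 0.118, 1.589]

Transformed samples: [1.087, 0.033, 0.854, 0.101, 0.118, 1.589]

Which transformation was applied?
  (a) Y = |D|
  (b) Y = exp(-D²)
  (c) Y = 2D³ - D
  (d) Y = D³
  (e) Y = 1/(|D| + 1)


Checking option (a) Y = |D|:
  D = 1.087 -> Y = 1.087 ✓
  D = 0.033 -> Y = 0.033 ✓
  D = 0.854 -> Y = 0.854 ✓
All samples match this transformation.

(a) |D|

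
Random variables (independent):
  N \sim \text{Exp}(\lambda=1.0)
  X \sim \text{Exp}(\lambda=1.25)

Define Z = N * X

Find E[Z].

For independent RVs: E[XY] = E[X]*E[Y]
E[N] = 1
E[X] = 0.8
E[Z] = 1 * 0.8 = 0.8

0.8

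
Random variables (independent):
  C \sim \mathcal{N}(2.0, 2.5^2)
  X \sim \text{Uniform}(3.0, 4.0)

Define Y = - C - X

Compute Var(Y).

For independent RVs: Var(aX + bY) = a²Var(X) + b²Var(Y)
Var(C) = 6.25
Var(X) = 0.083333333
Var(Y) = (-1)²*6.25 + (-1)²*0.083333333
= 1*6.25 + 1*0.083333333 = 6.3333333

6.3333333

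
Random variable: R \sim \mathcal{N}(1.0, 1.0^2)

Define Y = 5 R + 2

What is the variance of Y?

For Y = aR + b: Var(Y) = a² * Var(R)
Var(R) = 1.0^2 = 1
Var(Y) = 5² * 1 = 25 * 1 = 25

25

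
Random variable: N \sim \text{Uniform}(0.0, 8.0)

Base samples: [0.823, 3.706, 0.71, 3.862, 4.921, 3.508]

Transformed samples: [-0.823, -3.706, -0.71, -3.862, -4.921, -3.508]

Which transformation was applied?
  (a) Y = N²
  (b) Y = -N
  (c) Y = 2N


Checking option (b) Y = -N:
  N = 0.823 -> Y = -0.823 ✓
  N = 3.706 -> Y = -3.706 ✓
  N = 0.71 -> Y = -0.71 ✓
All samples match this transformation.

(b) -N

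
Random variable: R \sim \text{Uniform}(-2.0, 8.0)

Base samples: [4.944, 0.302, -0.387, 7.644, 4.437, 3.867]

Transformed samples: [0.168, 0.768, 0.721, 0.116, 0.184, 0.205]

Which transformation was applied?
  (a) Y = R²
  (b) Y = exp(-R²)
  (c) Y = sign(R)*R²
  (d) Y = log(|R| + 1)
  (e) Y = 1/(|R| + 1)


Checking option (e) Y = 1/(|R| + 1):
  R = 4.944 -> Y = 0.168 ✓
  R = 0.302 -> Y = 0.768 ✓
  R = -0.387 -> Y = 0.721 ✓
All samples match this transformation.

(e) 1/(|R| + 1)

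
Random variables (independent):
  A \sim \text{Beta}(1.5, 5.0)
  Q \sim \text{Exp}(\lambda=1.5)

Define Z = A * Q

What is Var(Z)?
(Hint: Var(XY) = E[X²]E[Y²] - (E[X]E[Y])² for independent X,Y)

Var(XY) = E[X²]E[Y²] - (E[X]E[Y])²
E[A] = 0.23076923, Var(A) = 0.023668639
E[Q] = 0.66666667, Var(Q) = 0.44444444
E[A²] = 0.023668639 + 0.23076923² = 0.076923077
E[Q²] = 0.44444444 + 0.66666667² = 0.88888889
Var(Z) = 0.076923077*0.88888889 - (0.23076923*0.66666667)²
= 0.068376068 - 0.023668639 = 0.044707429

0.044707429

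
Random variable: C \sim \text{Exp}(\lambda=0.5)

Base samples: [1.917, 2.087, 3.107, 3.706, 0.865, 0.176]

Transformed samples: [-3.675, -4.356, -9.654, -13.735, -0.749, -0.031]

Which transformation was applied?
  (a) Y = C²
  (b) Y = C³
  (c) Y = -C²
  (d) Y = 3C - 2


Checking option (c) Y = -C²:
  C = 1.917 -> Y = -3.675 ✓
  C = 2.087 -> Y = -4.356 ✓
  C = 3.107 -> Y = -9.654 ✓
All samples match this transformation.

(c) -C²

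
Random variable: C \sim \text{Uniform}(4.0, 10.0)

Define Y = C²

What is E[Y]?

Using E[X²] = Var(X) + (E[X])²:
E[C] = 7
Var(C) = (10 - 4)^2/12 = 3
E[C²] = 3 + 7² = 3 + 49 = 52

52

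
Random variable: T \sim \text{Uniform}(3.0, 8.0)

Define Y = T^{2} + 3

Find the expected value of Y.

E[Y] = 1*E[T²] + 3
E[T] = 5.5
E[T²] = Var(T) + (E[T])² = 2.0833333 + 30.25 = 32.333333
E[Y] = 1*32.333333 + 3 = 35.333333

35.333333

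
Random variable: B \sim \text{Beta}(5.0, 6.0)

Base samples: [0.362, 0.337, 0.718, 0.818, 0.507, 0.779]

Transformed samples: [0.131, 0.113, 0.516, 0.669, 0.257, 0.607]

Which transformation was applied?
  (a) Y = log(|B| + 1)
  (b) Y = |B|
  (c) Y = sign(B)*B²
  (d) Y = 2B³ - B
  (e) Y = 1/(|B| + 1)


Checking option (c) Y = sign(B)*B²:
  B = 0.362 -> Y = 0.131 ✓
  B = 0.337 -> Y = 0.113 ✓
  B = 0.718 -> Y = 0.516 ✓
All samples match this transformation.

(c) sign(B)*B²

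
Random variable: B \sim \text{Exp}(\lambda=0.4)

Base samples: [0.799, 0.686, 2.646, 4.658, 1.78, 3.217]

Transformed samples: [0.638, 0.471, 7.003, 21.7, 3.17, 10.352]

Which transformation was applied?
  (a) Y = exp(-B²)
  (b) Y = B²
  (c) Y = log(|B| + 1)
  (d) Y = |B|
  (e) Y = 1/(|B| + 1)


Checking option (b) Y = B²:
  B = 0.799 -> Y = 0.638 ✓
  B = 0.686 -> Y = 0.471 ✓
  B = 2.646 -> Y = 7.003 ✓
All samples match this transformation.

(b) B²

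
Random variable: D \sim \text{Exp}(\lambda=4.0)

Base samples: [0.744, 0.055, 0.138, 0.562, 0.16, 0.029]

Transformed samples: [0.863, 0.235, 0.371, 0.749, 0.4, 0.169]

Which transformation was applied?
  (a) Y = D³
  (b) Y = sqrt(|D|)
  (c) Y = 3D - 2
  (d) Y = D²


Checking option (b) Y = sqrt(|D|):
  D = 0.744 -> Y = 0.863 ✓
  D = 0.055 -> Y = 0.235 ✓
  D = 0.138 -> Y = 0.371 ✓
All samples match this transformation.

(b) sqrt(|D|)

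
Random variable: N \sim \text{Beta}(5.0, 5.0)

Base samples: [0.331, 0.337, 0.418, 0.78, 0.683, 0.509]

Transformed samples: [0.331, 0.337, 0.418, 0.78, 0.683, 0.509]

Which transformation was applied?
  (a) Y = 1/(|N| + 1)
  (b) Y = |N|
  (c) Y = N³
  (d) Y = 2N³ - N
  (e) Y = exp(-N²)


Checking option (b) Y = |N|:
  N = 0.331 -> Y = 0.331 ✓
  N = 0.337 -> Y = 0.337 ✓
  N = 0.418 -> Y = 0.418 ✓
All samples match this transformation.

(b) |N|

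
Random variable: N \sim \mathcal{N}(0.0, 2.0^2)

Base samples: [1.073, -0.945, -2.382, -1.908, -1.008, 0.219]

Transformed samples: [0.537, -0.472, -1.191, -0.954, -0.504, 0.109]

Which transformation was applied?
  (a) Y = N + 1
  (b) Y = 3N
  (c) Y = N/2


Checking option (c) Y = N/2:
  N = 1.073 -> Y = 0.537 ✓
  N = -0.945 -> Y = -0.472 ✓
  N = -2.382 -> Y = -1.191 ✓
All samples match this transformation.

(c) N/2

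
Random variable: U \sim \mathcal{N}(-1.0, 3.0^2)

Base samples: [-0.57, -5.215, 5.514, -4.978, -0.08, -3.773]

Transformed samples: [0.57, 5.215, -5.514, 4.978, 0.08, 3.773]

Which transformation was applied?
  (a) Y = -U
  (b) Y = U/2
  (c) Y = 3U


Checking option (a) Y = -U:
  U = -0.57 -> Y = 0.57 ✓
  U = -5.215 -> Y = 5.215 ✓
  U = 5.514 -> Y = -5.514 ✓
All samples match this transformation.

(a) -U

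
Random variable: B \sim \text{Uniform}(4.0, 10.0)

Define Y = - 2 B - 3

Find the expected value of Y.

For Y = -2B - 3:
E[Y] = -2 * E[B] - 3
E[B] = (4 + 10)/2 = 7
E[Y] = -2 * 7 - 3 = -17

-17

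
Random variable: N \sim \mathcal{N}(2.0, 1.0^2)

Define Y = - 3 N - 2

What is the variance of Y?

For Y = aN + b: Var(Y) = a² * Var(N)
Var(N) = 1.0^2 = 1
Var(Y) = (-3)² * 1 = 9 * 1 = 9

9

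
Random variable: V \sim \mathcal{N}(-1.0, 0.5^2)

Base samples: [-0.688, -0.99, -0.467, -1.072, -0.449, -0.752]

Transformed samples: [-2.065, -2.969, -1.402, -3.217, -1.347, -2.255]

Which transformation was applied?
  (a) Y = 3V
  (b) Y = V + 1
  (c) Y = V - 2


Checking option (a) Y = 3V:
  V = -0.688 -> Y = -2.065 ✓
  V = -0.99 -> Y = -2.969 ✓
  V = -0.467 -> Y = -1.402 ✓
All samples match this transformation.

(a) 3V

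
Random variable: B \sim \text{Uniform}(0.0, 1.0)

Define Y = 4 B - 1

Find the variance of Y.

For Y = aB + b: Var(Y) = a² * Var(B)
Var(B) = (1 - 0)^2/12 = 0.083333333
Var(Y) = 4² * 0.083333333 = 16 * 0.083333333 = 1.3333333

1.3333333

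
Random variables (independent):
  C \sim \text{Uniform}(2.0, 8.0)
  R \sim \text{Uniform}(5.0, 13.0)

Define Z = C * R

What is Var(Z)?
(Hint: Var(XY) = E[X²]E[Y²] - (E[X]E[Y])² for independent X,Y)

Var(XY) = E[X²]E[Y²] - (E[X]E[Y])²
E[C] = 5, Var(C) = 3
E[R] = 9, Var(R) = 5.3333333
E[C²] = 3 + 5² = 28
E[R²] = 5.3333333 + 9² = 86.333333
Var(Z) = 28*86.333333 - (5*9)²
= 2417.3333 - 2025 = 392.33333

392.33333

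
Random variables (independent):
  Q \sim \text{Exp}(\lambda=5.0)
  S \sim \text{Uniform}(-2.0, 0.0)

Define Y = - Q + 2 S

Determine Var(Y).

For independent RVs: Var(aX + bY) = a²Var(X) + b²Var(Y)
Var(Q) = 0.04
Var(S) = 0.33333333
Var(Y) = (-1)²*0.04 + 2²*0.33333333
= 1*0.04 + 4*0.33333333 = 1.3733333

1.3733333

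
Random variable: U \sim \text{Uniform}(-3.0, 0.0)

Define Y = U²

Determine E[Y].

E[U²] = Var(U) + (E[U])² = 0.75 + 2.25 = 3

3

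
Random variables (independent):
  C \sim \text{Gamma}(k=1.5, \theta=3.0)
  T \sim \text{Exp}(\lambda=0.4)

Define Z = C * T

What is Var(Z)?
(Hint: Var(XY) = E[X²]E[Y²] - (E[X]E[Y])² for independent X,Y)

Var(XY) = E[X²]E[Y²] - (E[X]E[Y])²
E[C] = 4.5, Var(C) = 13.5
E[T] = 2.5, Var(T) = 6.25
E[C²] = 13.5 + 4.5² = 33.75
E[T²] = 6.25 + 2.5² = 12.5
Var(Z) = 33.75*12.5 - (4.5*2.5)²
= 421.875 - 126.5625 = 295.3125

295.3125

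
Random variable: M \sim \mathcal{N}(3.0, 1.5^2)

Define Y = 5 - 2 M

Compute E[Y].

For Y = -2M + 5:
E[Y] = -2 * E[M] + 5
E[M] = 3.0 = 3
E[Y] = -2 * 3 + 5 = -1

-1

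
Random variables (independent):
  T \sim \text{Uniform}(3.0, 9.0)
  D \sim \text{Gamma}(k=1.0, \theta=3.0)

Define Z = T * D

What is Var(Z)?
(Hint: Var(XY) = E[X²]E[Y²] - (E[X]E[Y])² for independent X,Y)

Var(XY) = E[X²]E[Y²] - (E[X]E[Y])²
E[T] = 6, Var(T) = 3
E[D] = 3, Var(D) = 9
E[T²] = 3 + 6² = 39
E[D²] = 9 + 3² = 18
Var(Z) = 39*18 - (6*3)²
= 702 - 324 = 378

378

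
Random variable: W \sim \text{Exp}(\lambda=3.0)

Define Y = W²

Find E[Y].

E[W²] = Var(W) + (E[W])² = 0.11111111 + 0.11111111 = 0.22222222

0.22222222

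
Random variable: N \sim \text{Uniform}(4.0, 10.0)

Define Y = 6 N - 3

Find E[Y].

For Y = 6N - 3:
E[Y] = 6 * E[N] - 3
E[N] = (4 + 10)/2 = 7
E[Y] = 6 * 7 - 3 = 39

39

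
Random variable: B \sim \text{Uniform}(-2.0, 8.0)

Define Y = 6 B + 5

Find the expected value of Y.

For Y = 6B + 5:
E[Y] = 6 * E[B] + 5
E[B] = (-2 + 8)/2 = 3
E[Y] = 6 * 3 + 5 = 23

23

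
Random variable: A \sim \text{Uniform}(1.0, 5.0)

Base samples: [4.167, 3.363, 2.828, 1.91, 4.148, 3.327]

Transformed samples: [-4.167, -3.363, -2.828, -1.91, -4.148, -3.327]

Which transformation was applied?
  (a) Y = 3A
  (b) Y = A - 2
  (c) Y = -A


Checking option (c) Y = -A:
  A = 4.167 -> Y = -4.167 ✓
  A = 3.363 -> Y = -3.363 ✓
  A = 2.828 -> Y = -2.828 ✓
All samples match this transformation.

(c) -A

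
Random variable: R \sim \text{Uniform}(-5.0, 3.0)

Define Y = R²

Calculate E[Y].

Using E[X²] = Var(X) + (E[X])²:
E[R] = -1
Var(R) = (3 + 5)^2/12 = 5.3333333
E[R²] = 5.3333333 + (-1)² = 5.3333333 + 1 = 6.3333333

6.3333333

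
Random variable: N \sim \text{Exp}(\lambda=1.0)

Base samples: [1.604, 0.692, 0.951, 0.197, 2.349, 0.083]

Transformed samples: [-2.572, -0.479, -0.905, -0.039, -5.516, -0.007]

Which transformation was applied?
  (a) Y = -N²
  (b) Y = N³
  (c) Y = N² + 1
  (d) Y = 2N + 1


Checking option (a) Y = -N²:
  N = 1.604 -> Y = -2.572 ✓
  N = 0.692 -> Y = -0.479 ✓
  N = 0.951 -> Y = -0.905 ✓
All samples match this transformation.

(a) -N²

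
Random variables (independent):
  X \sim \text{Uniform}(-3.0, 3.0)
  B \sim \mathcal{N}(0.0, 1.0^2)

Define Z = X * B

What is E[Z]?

For independent RVs: E[XY] = E[X]*E[Y]
E[X] = 0
E[B] = 0
E[Z] = 0 * 0 = 0

0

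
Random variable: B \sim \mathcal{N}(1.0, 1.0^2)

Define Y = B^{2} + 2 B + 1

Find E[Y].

E[Y] = 1*E[B²] + 2*E[B] + 1
E[B] = 1
E[B²] = Var(B) + (E[B])² = 1 + 1 = 2
E[Y] = 1*2 + 2*1 + 1 = 5

5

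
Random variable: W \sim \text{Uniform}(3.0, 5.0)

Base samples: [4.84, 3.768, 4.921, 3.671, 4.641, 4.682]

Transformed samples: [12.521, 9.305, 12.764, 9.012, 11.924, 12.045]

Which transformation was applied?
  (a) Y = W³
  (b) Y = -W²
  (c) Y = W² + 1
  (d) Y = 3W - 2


Checking option (d) Y = 3W - 2:
  W = 4.84 -> Y = 12.521 ✓
  W = 3.768 -> Y = 9.305 ✓
  W = 4.921 -> Y = 12.764 ✓
All samples match this transformation.

(d) 3W - 2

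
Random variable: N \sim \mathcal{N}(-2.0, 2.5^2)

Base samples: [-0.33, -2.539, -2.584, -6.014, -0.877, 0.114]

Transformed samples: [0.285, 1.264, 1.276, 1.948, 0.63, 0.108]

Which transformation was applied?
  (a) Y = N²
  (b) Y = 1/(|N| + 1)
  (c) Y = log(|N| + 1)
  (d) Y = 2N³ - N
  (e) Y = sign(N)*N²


Checking option (c) Y = log(|N| + 1):
  N = -0.33 -> Y = 0.285 ✓
  N = -2.539 -> Y = 1.264 ✓
  N = -2.584 -> Y = 1.276 ✓
All samples match this transformation.

(c) log(|N| + 1)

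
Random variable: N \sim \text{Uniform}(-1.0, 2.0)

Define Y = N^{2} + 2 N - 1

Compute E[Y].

E[Y] = 1*E[N²] + 2*E[N] - 1
E[N] = 0.5
E[N²] = Var(N) + (E[N])² = 0.75 + 0.25 = 1
E[Y] = 1*1 + 2*0.5 - 1 = 1

1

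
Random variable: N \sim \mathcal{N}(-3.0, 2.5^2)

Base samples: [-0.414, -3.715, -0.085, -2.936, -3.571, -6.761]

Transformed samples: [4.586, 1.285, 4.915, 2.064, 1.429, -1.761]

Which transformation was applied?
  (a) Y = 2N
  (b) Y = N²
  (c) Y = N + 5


Checking option (c) Y = N + 5:
  N = -0.414 -> Y = 4.586 ✓
  N = -3.715 -> Y = 1.285 ✓
  N = -0.085 -> Y = 4.915 ✓
All samples match this transformation.

(c) N + 5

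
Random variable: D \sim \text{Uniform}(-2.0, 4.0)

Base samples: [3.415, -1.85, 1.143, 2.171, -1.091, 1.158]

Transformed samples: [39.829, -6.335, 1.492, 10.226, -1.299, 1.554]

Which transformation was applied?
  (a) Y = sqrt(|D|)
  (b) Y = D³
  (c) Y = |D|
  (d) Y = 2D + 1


Checking option (b) Y = D³:
  D = 3.415 -> Y = 39.829 ✓
  D = -1.85 -> Y = -6.335 ✓
  D = 1.143 -> Y = 1.492 ✓
All samples match this transformation.

(b) D³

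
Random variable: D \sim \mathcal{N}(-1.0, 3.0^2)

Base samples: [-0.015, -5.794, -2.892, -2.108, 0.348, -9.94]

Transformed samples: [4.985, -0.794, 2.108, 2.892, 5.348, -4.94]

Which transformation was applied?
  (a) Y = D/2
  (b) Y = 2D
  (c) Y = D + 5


Checking option (c) Y = D + 5:
  D = -0.015 -> Y = 4.985 ✓
  D = -5.794 -> Y = -0.794 ✓
  D = -2.892 -> Y = 2.108 ✓
All samples match this transformation.

(c) D + 5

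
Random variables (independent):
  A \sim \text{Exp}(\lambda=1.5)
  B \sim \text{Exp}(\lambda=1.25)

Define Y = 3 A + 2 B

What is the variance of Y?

For independent RVs: Var(aX + bY) = a²Var(X) + b²Var(Y)
Var(A) = 0.44444444
Var(B) = 0.64
Var(Y) = 3²*0.44444444 + 2²*0.64
= 9*0.44444444 + 4*0.64 = 6.56

6.56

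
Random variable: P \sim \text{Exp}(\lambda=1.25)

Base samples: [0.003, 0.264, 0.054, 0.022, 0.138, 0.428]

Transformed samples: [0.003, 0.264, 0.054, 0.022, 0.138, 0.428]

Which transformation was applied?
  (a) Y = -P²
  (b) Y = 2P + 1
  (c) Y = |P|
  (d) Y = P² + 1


Checking option (c) Y = |P|:
  P = 0.003 -> Y = 0.003 ✓
  P = 0.264 -> Y = 0.264 ✓
  P = 0.054 -> Y = 0.054 ✓
All samples match this transformation.

(c) |P|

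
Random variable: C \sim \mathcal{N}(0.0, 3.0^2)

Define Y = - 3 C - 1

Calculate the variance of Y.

For Y = aC + b: Var(Y) = a² * Var(C)
Var(C) = 3.0^2 = 9
Var(Y) = (-3)² * 9 = 9 * 9 = 81

81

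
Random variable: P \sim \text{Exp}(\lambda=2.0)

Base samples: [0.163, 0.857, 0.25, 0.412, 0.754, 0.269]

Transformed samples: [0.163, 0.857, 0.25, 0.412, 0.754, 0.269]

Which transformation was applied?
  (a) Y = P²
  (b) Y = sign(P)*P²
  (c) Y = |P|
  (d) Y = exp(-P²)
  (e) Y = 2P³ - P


Checking option (c) Y = |P|:
  P = 0.163 -> Y = 0.163 ✓
  P = 0.857 -> Y = 0.857 ✓
  P = 0.25 -> Y = 0.25 ✓
All samples match this transformation.

(c) |P|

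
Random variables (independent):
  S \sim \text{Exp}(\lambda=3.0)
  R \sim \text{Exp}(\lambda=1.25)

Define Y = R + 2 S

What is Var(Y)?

For independent RVs: Var(aX + bY) = a²Var(X) + b²Var(Y)
Var(S) = 0.11111111
Var(R) = 0.64
Var(Y) = 2²*0.11111111 + 1²*0.64
= 4*0.11111111 + 1*0.64 = 1.0844444

1.0844444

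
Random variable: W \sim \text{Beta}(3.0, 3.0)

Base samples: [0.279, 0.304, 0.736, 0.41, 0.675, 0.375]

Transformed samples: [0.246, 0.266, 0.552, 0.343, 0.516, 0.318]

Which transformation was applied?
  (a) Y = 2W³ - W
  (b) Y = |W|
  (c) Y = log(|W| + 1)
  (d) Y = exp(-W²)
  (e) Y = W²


Checking option (c) Y = log(|W| + 1):
  W = 0.279 -> Y = 0.246 ✓
  W = 0.304 -> Y = 0.266 ✓
  W = 0.736 -> Y = 0.552 ✓
All samples match this transformation.

(c) log(|W| + 1)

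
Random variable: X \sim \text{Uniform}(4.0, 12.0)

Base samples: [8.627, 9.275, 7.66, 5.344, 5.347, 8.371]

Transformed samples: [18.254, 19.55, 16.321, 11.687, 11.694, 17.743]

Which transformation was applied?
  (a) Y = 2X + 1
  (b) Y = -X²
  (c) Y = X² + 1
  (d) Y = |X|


Checking option (a) Y = 2X + 1:
  X = 8.627 -> Y = 18.254 ✓
  X = 9.275 -> Y = 19.55 ✓
  X = 7.66 -> Y = 16.321 ✓
All samples match this transformation.

(a) 2X + 1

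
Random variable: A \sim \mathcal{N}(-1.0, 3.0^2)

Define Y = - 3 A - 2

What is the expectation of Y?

For Y = -3A - 2:
E[Y] = -3 * E[A] - 2
E[A] = -1.0 = -1
E[Y] = -3 * (-1) - 2 = 1

1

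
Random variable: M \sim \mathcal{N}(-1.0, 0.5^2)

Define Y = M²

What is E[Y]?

E[M²] = Var(M) + (E[M])² = 0.25 + 1 = 1.25

1.25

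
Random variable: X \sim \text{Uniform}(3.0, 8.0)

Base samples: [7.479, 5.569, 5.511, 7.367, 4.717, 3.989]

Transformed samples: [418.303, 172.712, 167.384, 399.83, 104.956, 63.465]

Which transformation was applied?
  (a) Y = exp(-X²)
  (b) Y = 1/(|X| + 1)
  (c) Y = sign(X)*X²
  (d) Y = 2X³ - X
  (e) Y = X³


Checking option (e) Y = X³:
  X = 7.479 -> Y = 418.303 ✓
  X = 5.569 -> Y = 172.712 ✓
  X = 5.511 -> Y = 167.384 ✓
All samples match this transformation.

(e) X³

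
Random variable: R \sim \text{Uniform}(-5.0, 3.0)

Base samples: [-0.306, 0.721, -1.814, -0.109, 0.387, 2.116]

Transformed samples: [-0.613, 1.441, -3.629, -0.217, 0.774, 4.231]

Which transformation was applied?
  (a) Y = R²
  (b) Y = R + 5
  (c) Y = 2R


Checking option (c) Y = 2R:
  R = -0.306 -> Y = -0.613 ✓
  R = 0.721 -> Y = 1.441 ✓
  R = -1.814 -> Y = -3.629 ✓
All samples match this transformation.

(c) 2R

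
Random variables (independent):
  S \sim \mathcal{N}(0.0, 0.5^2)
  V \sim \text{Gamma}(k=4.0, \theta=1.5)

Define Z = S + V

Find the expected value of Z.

E[Z] = 1*E[S] + 1*E[V]
E[S] = 0
E[V] = 6
E[Z] = 1*0 + 1*6 = 6

6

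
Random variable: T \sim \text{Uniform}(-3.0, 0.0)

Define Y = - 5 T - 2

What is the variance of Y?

For Y = aT + b: Var(Y) = a² * Var(T)
Var(T) = (0 + 3)^2/12 = 0.75
Var(Y) = (-5)² * 0.75 = 25 * 0.75 = 18.75

18.75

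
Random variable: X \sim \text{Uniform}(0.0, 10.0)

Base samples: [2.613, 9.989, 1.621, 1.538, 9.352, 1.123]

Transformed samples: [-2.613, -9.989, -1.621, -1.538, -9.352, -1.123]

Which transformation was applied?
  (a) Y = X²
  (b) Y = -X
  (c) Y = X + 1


Checking option (b) Y = -X:
  X = 2.613 -> Y = -2.613 ✓
  X = 9.989 -> Y = -9.989 ✓
  X = 1.621 -> Y = -1.621 ✓
All samples match this transformation.

(b) -X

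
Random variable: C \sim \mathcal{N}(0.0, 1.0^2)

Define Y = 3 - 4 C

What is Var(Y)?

For Y = aC + b: Var(Y) = a² * Var(C)
Var(C) = 1.0^2 = 1
Var(Y) = (-4)² * 1 = 16 * 1 = 16

16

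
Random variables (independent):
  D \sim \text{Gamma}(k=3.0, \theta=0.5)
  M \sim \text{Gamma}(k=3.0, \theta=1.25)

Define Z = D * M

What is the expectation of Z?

For independent RVs: E[XY] = E[X]*E[Y]
E[D] = 1.5
E[M] = 3.75
E[Z] = 1.5 * 3.75 = 5.625

5.625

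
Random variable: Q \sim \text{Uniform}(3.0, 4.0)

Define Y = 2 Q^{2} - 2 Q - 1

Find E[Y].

E[Y] = 2*E[Q²] - 2*E[Q] - 1
E[Q] = 3.5
E[Q²] = Var(Q) + (E[Q])² = 0.083333333 + 12.25 = 12.333333
E[Y] = 2*12.333333 - 2*3.5 - 1 = 16.666667

16.666667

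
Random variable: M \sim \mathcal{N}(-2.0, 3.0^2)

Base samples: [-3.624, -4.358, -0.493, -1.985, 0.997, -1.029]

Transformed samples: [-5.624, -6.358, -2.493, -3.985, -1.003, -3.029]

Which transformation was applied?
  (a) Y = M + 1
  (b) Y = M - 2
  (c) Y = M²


Checking option (b) Y = M - 2:
  M = -3.624 -> Y = -5.624 ✓
  M = -4.358 -> Y = -6.358 ✓
  M = -0.493 -> Y = -2.493 ✓
All samples match this transformation.

(b) M - 2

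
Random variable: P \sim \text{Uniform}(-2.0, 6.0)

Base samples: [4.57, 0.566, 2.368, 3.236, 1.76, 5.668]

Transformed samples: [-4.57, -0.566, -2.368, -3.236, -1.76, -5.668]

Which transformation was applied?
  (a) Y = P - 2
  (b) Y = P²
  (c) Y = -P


Checking option (c) Y = -P:
  P = 4.57 -> Y = -4.57 ✓
  P = 0.566 -> Y = -0.566 ✓
  P = 2.368 -> Y = -2.368 ✓
All samples match this transformation.

(c) -P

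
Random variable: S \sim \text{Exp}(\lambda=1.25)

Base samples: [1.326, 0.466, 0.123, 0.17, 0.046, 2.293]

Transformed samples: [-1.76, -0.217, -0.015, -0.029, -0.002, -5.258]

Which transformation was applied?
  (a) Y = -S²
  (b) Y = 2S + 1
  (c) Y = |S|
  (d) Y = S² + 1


Checking option (a) Y = -S²:
  S = 1.326 -> Y = -1.76 ✓
  S = 0.466 -> Y = -0.217 ✓
  S = 0.123 -> Y = -0.015 ✓
All samples match this transformation.

(a) -S²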